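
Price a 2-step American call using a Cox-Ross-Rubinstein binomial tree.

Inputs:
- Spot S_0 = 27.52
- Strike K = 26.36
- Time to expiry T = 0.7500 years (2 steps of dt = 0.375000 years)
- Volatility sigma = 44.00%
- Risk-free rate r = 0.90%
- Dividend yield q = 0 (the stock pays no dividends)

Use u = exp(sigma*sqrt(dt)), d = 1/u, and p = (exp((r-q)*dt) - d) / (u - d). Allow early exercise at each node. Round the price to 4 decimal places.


Answer: Price = V(0,0) = 4.5559

Derivation:
dt = T/N = 0.375000
u = exp(sigma*sqrt(dt)) = 1.309236; d = 1/u = 0.763804
p = (exp((r-q)*dt) - d) / (u - d) = 0.439242
Discount per step: exp(-r*dt) = 0.996631
Stock lattice S(k, i) with i counting down-moves:
  k=0: S(0,0) = 27.5200
  k=1: S(1,0) = 36.0302; S(1,1) = 21.0199
  k=2: S(2,0) = 47.1720; S(2,1) = 27.5200; S(2,2) = 16.0551
Terminal payoffs V(N, i) = max(S_T - K, 0):
  V(2,0) = 20.812012; V(2,1) = 1.160000; V(2,2) = 0.000000
Backward induction: V(k, i) = exp(-r*dt) * [p * V(k+1, i) + (1-p) * V(k+1, i+1)]; then take max(V_cont, immediate exercise) for American.
  V(1,0) = exp(-r*dt) * [p*20.812012 + (1-p)*1.160000] = 9.758994; exercise = 9.670179; V(1,0) = max -> 9.758994
  V(1,1) = exp(-r*dt) * [p*1.160000 + (1-p)*0.000000] = 0.507804; exercise = 0.000000; V(1,1) = max -> 0.507804
  V(0,0) = exp(-r*dt) * [p*9.758994 + (1-p)*0.507804] = 4.555911; exercise = 1.160000; V(0,0) = max -> 4.555911


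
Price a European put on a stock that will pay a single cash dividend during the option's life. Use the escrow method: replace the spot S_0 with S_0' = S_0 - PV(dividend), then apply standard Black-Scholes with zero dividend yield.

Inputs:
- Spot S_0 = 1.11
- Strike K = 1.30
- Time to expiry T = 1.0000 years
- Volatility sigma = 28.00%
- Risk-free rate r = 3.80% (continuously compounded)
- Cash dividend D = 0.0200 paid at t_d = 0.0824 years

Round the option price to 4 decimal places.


Answer: Price = 0.2265

Derivation:
PV(D) = D * exp(-r * t_d) = 0.0200 * 0.99687370 = 0.01993747
S_0' = S_0 - PV(D) = 1.1100 - 0.01993747 = 1.09006253
d1 = (ln(S_0'/K) + (r + sigma^2/2)*T) / (sigma*sqrt(T)) = -0.35331859
d2 = d1 - sigma*sqrt(T) = -0.63331859
exp(-rT) = 0.96271294
N(-d1) = 0.63807520; N(-d2) = 0.73673719
P = K * exp(-rT) * N(-d2) - S_0' * N(-d1) = 1.3000 * 0.96271294 * 0.73673719 - 1.09006253 * 0.63807520 = 0.2265


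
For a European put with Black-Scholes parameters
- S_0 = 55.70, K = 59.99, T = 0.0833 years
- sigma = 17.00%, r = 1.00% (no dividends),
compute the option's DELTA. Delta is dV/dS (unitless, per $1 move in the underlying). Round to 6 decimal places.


d1 = -1.4707248151; d2 = -1.5197897721
phi(d1) = 0.1352738179; exp(-qT) = 1.0000000000; exp(-rT) = 0.9991673468
N(-d1) = 0.9293172238
Delta = -exp(-qT) * N(-d1) = -1.0000000000 * 0.9293172238 = -0.929317

Answer: Delta = -0.929317


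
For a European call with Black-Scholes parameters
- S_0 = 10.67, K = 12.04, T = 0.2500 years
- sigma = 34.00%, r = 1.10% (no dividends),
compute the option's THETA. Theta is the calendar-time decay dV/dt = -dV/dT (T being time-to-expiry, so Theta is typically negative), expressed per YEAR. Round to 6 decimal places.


d1 = -0.6094022033; d2 = -0.7794022033
phi(d1) = 0.3313354224; exp(-qT) = 1.0000000000; exp(-rT) = 0.9972537778
Theta = -S*exp(-qT)*phi(d1)*sigma/(2*sqrt(T)) - r*K*exp(-rT)*N(d2) + q*S*exp(-qT)*N(d1)
N(d1) = 0.2711289389; N(d2) = 0.2178714132; sqrt(T) = 0.5000000000
Term 1 = -10.6700 * 1.0000000000 * 0.3313354224 * 0.3400 / (2 * 0.5000000000) = -1.2020186454
Term 2 = -0.0110 * 12.0400 * 0.9972537778 * 0.2178714132 = -0.0287756480
Term 3 = 0 (no dividend yield, q = 0)
Theta = -1.2020186454 + (-0.0287756480) + (0.0000000000) = -1.230794

Answer: Theta = -1.230794


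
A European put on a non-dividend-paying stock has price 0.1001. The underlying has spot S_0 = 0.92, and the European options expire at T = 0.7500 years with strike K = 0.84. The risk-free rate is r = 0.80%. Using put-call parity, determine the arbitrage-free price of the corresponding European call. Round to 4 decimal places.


Put-call parity: C - P = S_0 * exp(-qT) - K * exp(-rT).
S_0 * exp(-qT) = 0.9200 * 1.00000000 = 0.92000000
K * exp(-rT) = 0.8400 * 0.99401796 = 0.83497509
C = P + S*exp(-qT) - K*exp(-rT)
C = 0.1001 + 0.92000000 - 0.83497509 = 0.1851

Answer: Call price = 0.1851


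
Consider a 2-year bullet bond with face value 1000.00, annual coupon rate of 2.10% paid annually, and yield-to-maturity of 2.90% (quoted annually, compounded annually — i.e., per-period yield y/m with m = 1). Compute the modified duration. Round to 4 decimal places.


Answer: Modified duration = 1.9235

Derivation:
Coupon per period c = face * coupon_rate / m = 21.000000
Periods per year m = 1; per-period yield y/m = 0.029000
Number of cashflows N = 2
Cashflows (t years, CF_t, discount factor 1/(1+y/m)^(m*t), PV):
  t = 1.0000: CF_t = 21.000000, DF = 0.971817, PV = 20.408163
  t = 2.0000: CF_t = 1021.000000, DF = 0.944429, PV = 964.261867
Price P = sum_t PV_t = 984.670031
First compute Macaulay numerator sum_t t * PV_t:
  t * PV_t at t = 1.0000: 20.408163
  t * PV_t at t = 2.0000: 1928.523735
Macaulay duration D = 1948.931898 / 984.670031 = 1.979274
Modified duration = D / (1 + y/m) = 1.979274 / (1 + 0.029000) = 1.923493


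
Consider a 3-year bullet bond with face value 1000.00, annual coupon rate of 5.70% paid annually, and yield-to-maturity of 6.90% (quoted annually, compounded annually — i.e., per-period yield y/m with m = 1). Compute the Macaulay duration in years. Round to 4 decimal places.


Coupon per period c = face * coupon_rate / m = 57.000000
Periods per year m = 1; per-period yield y/m = 0.069000
Number of cashflows N = 3
Cashflows (t years, CF_t, discount factor 1/(1+y/m)^(m*t), PV):
  t = 1.0000: CF_t = 57.000000, DF = 0.935454, PV = 53.320861
  t = 2.0000: CF_t = 57.000000, DF = 0.875074, PV = 49.879196
  t = 3.0000: CF_t = 1057.000000, DF = 0.818591, PV = 865.250525
Price P = sum_t PV_t = 968.450582
Macaulay numerator sum_t t * PV_t:
  t * PV_t at t = 1.0000: 53.320861
  t * PV_t at t = 2.0000: 99.758392
  t * PV_t at t = 3.0000: 2595.751576
Macaulay duration D = (sum_t t * PV_t) / P = 2748.830829 / 968.450582 = 2.838380

Answer: Macaulay duration = 2.8384 years


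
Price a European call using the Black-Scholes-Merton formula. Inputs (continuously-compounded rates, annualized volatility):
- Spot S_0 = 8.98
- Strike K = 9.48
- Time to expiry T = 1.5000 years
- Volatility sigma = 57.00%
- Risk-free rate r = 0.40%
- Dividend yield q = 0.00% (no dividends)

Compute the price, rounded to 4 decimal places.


d1 = (ln(S/K) + (r - q + 0.5*sigma^2) * T) / (sigma * sqrt(T)) = 0.28003049
d2 = d1 - sigma * sqrt(T) = -0.41807409
exp(-rT) = 0.99401796; exp(-qT) = 1.00000000
C = S_0 * exp(-qT) * N(d1) - K * exp(-rT) * N(d2)
N(d1) = 0.61027294; N(d2) = 0.33794647
C = 8.9800 * 1.00000000 * 0.61027294 - 9.4800 * 0.99401796 * 0.33794647 = 2.2957

Answer: Price = 2.2957


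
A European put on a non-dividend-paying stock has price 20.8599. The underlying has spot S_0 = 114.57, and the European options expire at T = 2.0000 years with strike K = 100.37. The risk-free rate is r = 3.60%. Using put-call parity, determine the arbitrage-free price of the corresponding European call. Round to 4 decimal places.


Answer: Call price = 42.0325

Derivation:
Put-call parity: C - P = S_0 * exp(-qT) - K * exp(-rT).
S_0 * exp(-qT) = 114.5700 * 1.00000000 = 114.57000000
K * exp(-rT) = 100.3700 * 0.93053090 = 93.39738601
C = P + S*exp(-qT) - K*exp(-rT)
C = 20.8599 + 114.57000000 - 93.39738601 = 42.0325


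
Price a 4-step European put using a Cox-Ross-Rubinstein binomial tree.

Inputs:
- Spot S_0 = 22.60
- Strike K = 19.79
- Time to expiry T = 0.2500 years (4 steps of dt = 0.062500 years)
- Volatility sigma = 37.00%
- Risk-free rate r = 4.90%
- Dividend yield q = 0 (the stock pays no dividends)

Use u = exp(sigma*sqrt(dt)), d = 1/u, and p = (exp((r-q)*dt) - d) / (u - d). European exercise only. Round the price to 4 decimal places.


dt = T/N = 0.062500
u = exp(sigma*sqrt(dt)) = 1.096913; d = 1/u = 0.911649
p = (exp((r-q)*dt) - d) / (u - d) = 0.493447
Discount per step: exp(-r*dt) = 0.996942
Stock lattice S(k, i) with i counting down-moves:
  k=0: S(0,0) = 22.6000
  k=1: S(1,0) = 24.7902; S(1,1) = 20.6033
  k=2: S(2,0) = 27.1927; S(2,1) = 22.6000; S(2,2) = 18.7830
  k=3: S(3,0) = 29.8281; S(3,1) = 24.7902; S(3,2) = 20.6033; S(3,3) = 17.1235
  k=4: S(4,0) = 32.7188; S(4,1) = 27.1927; S(4,2) = 22.6000; S(4,3) = 18.7830; S(4,4) = 15.6106
Terminal payoffs V(N, i) = max(K - S_T, 0):
  V(4,0) = 0.000000; V(4,1) = 0.000000; V(4,2) = 0.000000; V(4,3) = 1.007043; V(4,4) = 4.179404
Backward induction: V(k, i) = exp(-r*dt) * [p * V(k+1, i) + (1-p) * V(k+1, i+1)].
  V(3,0) = exp(-r*dt) * [p*0.000000 + (1-p)*0.000000] = 0.000000
  V(3,1) = exp(-r*dt) * [p*0.000000 + (1-p)*0.000000] = 0.000000
  V(3,2) = exp(-r*dt) * [p*0.000000 + (1-p)*1.007043] = 0.508561
  V(3,3) = exp(-r*dt) * [p*1.007043 + (1-p)*4.179404] = 2.606018
  V(2,0) = exp(-r*dt) * [p*0.000000 + (1-p)*0.000000] = 0.000000
  V(2,1) = exp(-r*dt) * [p*0.000000 + (1-p)*0.508561] = 0.256825
  V(2,2) = exp(-r*dt) * [p*0.508561 + (1-p)*2.606018] = 1.566229
  V(1,0) = exp(-r*dt) * [p*0.000000 + (1-p)*0.256825] = 0.129698
  V(1,1) = exp(-r*dt) * [p*0.256825 + (1-p)*1.566229] = 0.917294
  V(0,0) = exp(-r*dt) * [p*0.129698 + (1-p)*0.917294] = 0.527040

Answer: Price = V(0,0) = 0.5270


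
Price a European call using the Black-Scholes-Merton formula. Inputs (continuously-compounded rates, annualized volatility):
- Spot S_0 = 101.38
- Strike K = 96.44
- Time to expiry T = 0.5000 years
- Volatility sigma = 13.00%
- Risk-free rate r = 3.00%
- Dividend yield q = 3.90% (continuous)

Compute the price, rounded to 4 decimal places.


Answer: Price = 6.1994

Derivation:
d1 = (ln(S/K) + (r - q + 0.5*sigma^2) * T) / (sigma * sqrt(T)) = 0.54044476
d2 = d1 - sigma * sqrt(T) = 0.44852087
exp(-rT) = 0.98511194; exp(-qT) = 0.98068890
C = S_0 * exp(-qT) * N(d1) - K * exp(-rT) * N(d2)
N(d1) = 0.70555483; N(d2) = 0.67311134
C = 101.3800 * 0.98068890 * 0.70555483 - 96.4400 * 0.98511194 * 0.67311134 = 6.1994


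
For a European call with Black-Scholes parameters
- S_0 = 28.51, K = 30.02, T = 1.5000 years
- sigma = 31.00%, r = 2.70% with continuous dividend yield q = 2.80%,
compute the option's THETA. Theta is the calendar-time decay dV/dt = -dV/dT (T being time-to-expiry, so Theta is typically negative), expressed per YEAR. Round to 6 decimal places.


Answer: Theta = -1.269167

Derivation:
d1 = 0.0499539897; d2 = -0.3297169205
phi(d1) = 0.3984448303; exp(-qT) = 0.9588697806; exp(-rT) = 0.9603091645
Theta = -S*exp(-qT)*phi(d1)*sigma/(2*sqrt(T)) - r*K*exp(-rT)*N(d2) + q*S*exp(-qT)*N(d1)
N(d1) = 0.5199204733; N(d2) = 0.3708069337; sqrt(T) = 1.2247448714
Term 1 = -28.5100 * 0.9588697806 * 0.3984448303 * 0.3100 / (2 * 1.2247448714) = -1.3785137873
Term 2 = -0.0270 * 30.0200 * 0.9603091645 * 0.3708069337 = -0.2886246185
Term 3 = 0.0280 * 28.5100 * 0.9588697806 * 0.5199204733 = 0.3979713422
Theta = -1.3785137873 + (-0.2886246185) + (0.3979713422) = -1.269167


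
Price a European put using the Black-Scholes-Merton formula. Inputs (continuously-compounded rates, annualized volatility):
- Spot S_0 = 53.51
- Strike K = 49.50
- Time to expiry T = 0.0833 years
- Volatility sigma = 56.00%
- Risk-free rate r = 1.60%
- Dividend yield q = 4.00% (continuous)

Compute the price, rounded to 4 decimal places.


d1 = (ln(S/K) + (r - q + 0.5*sigma^2) * T) / (sigma * sqrt(T)) = 0.55039576
d2 = d1 - sigma * sqrt(T) = 0.38877002
exp(-rT) = 0.99866809; exp(-qT) = 0.99667354
P = K * exp(-rT) * N(-d2) - S_0 * exp(-qT) * N(-d1)
N(-d1) = 0.29102398; N(-d2) = 0.34872314
P = 49.5000 * 0.99866809 * 0.34872314 - 53.5100 * 0.99667354 * 0.29102398 = 1.7179

Answer: Price = 1.7179


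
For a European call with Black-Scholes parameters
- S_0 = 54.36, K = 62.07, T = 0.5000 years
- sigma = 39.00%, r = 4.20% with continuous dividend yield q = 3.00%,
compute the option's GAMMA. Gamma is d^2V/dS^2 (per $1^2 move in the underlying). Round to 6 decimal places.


d1 = -0.3213136407; d2 = -0.5970852853
phi(d1) = 0.3788709016; exp(-qT) = 0.9851119396; exp(-rT) = 0.9792189646
Gamma = exp(-qT) * phi(d1) / (S * sigma * sqrt(T)) = 0.9851119396 * 0.3788709016 / (54.3600 * 0.3900 * 0.7071067812) = 0.024897

Answer: Gamma = 0.024897


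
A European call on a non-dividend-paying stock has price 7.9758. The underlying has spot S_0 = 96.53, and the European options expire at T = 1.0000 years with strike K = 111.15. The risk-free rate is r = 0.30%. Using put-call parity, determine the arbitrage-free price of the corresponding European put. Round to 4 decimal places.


Put-call parity: C - P = S_0 * exp(-qT) - K * exp(-rT).
S_0 * exp(-qT) = 96.5300 * 1.00000000 = 96.53000000
K * exp(-rT) = 111.1500 * 0.99700450 = 110.81704968
P = C - S*exp(-qT) + K*exp(-rT)
P = 7.9758 - 96.53000000 + 110.81704968 = 22.2628

Answer: Put price = 22.2628


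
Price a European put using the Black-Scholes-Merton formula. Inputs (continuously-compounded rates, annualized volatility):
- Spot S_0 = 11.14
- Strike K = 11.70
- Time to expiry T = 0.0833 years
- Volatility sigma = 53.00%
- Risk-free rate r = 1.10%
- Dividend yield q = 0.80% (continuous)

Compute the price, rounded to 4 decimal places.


Answer: Price = 1.0090

Derivation:
d1 = (ln(S/K) + (r - q + 0.5*sigma^2) * T) / (sigma * sqrt(T)) = -0.24251747
d2 = d1 - sigma * sqrt(T) = -0.39548468
exp(-rT) = 0.99908412; exp(-qT) = 0.99933382
P = K * exp(-rT) * N(-d2) - S_0 * exp(-qT) * N(-d1)
N(-d1) = 0.59581039; N(-d2) = 0.65375739
P = 11.7000 * 0.99908412 * 0.65375739 - 11.1400 * 0.99933382 * 0.59581039 = 1.0090


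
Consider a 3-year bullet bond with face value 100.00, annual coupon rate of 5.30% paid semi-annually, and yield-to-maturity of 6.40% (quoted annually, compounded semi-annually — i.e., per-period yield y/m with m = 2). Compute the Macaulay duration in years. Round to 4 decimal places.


Coupon per period c = face * coupon_rate / m = 2.650000
Periods per year m = 2; per-period yield y/m = 0.032000
Number of cashflows N = 6
Cashflows (t years, CF_t, discount factor 1/(1+y/m)^(m*t), PV):
  t = 0.5000: CF_t = 2.650000, DF = 0.968992, PV = 2.567829
  t = 1.0000: CF_t = 2.650000, DF = 0.938946, PV = 2.488207
  t = 1.5000: CF_t = 2.650000, DF = 0.909831, PV = 2.411053
  t = 2.0000: CF_t = 2.650000, DF = 0.881620, PV = 2.336292
  t = 2.5000: CF_t = 2.650000, DF = 0.854283, PV = 2.263849
  t = 3.0000: CF_t = 102.650000, DF = 0.827793, PV = 84.972964
Price P = sum_t PV_t = 97.040194
Macaulay numerator sum_t t * PV_t:
  t * PV_t at t = 0.5000: 1.283915
  t * PV_t at t = 1.0000: 2.488207
  t * PV_t at t = 1.5000: 3.616580
  t * PV_t at t = 2.0000: 4.672584
  t * PV_t at t = 2.5000: 5.659622
  t * PV_t at t = 3.0000: 254.918893
Macaulay duration D = (sum_t t * PV_t) / P = 272.639800 / 97.040194 = 2.809555

Answer: Macaulay duration = 2.8096 years


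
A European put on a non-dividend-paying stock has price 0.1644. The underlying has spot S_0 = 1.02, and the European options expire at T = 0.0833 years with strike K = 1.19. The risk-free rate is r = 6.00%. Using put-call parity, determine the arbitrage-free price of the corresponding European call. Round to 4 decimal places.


Answer: Call price = 0.0003

Derivation:
Put-call parity: C - P = S_0 * exp(-qT) - K * exp(-rT).
S_0 * exp(-qT) = 1.0200 * 1.00000000 = 1.02000000
K * exp(-rT) = 1.1900 * 0.99501447 = 1.18406722
C = P + S*exp(-qT) - K*exp(-rT)
C = 0.1644 + 1.02000000 - 1.18406722 = 0.0003


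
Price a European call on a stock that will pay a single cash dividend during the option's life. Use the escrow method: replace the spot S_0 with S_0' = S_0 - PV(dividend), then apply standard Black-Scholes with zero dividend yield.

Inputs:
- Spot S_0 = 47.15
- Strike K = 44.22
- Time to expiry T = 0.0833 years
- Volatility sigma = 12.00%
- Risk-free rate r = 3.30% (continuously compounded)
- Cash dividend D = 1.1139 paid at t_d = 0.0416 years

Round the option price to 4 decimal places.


Answer: Price = 2.0192

Derivation:
PV(D) = D * exp(-r * t_d) = 1.1139 * 0.99862814 = 1.11237189
S_0' = S_0 - PV(D) = 47.1500 - 1.11237189 = 46.03762811
d1 = (ln(S_0'/K) + (r + sigma^2/2)*T) / (sigma*sqrt(T)) = 1.25975744
d2 = d1 - sigma*sqrt(T) = 1.22512335
exp(-rT) = 0.99725487
N(d1) = 0.89612156; N(d2) = 0.88973563
C = S_0' * N(d1) - K * exp(-rT) * N(d2) = 46.03762811 * 0.89612156 - 44.2200 * 0.99725487 * 0.88973563 = 2.0192


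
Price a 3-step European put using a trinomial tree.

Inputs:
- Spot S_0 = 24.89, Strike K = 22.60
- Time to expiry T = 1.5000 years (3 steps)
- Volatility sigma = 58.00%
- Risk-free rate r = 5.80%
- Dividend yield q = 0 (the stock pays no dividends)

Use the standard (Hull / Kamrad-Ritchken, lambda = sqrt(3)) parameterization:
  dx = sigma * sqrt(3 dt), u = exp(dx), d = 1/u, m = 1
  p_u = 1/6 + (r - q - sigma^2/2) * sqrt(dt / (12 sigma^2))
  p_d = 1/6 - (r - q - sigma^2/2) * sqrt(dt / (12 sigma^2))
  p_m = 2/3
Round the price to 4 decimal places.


dt = T/N = 0.500000; dx = sigma*sqrt(3*dt) = 0.710352
u = exp(dx) = 2.034707; d = 1/u = 0.491471
p_u = 0.127883, p_m = 0.666667, p_d = 0.205450
Discount per step: exp(-r*dt) = 0.971416
Stock lattice S(k, j) with j the centered position index:
  k=0: S(0,+0) = 24.8900
  k=1: S(1,-1) = 12.2327; S(1,+0) = 24.8900; S(1,+1) = 50.6439
  k=2: S(2,-2) = 6.0120; S(2,-1) = 12.2327; S(2,+0) = 24.8900; S(2,+1) = 50.6439; S(2,+2) = 103.0455
  k=3: S(3,-3) = 2.9547; S(3,-2) = 6.0120; S(3,-1) = 12.2327; S(3,+0) = 24.8900; S(3,+1) = 50.6439; S(3,+2) = 103.0455; S(3,+3) = 209.6673
Terminal payoffs V(N, j) = max(K - S_T, 0):
  V(3,-3) = 19.645262; V(3,-2) = 16.587972; V(3,-1) = 10.367283; V(3,+0) = 0.000000; V(3,+1) = 0.000000; V(3,+2) = 0.000000; V(3,+3) = 0.000000
Backward induction: V(k, j) = exp(-r*dt) * [p_u * V(k+1, j+1) + p_m * V(k+1, j) + p_d * V(k+1, j-1)]
  V(2,-2) = exp(-r*dt) * [p_u*10.367283 + p_m*16.587972 + p_d*19.645262] = 15.951214
  V(2,-1) = exp(-r*dt) * [p_u*0.000000 + p_m*10.367283 + p_d*16.587972] = 10.024557
  V(2,+0) = exp(-r*dt) * [p_u*0.000000 + p_m*0.000000 + p_d*10.367283] = 2.069079
  V(2,+1) = exp(-r*dt) * [p_u*0.000000 + p_m*0.000000 + p_d*0.000000] = 0.000000
  V(2,+2) = exp(-r*dt) * [p_u*0.000000 + p_m*0.000000 + p_d*0.000000] = 0.000000
  V(1,-1) = exp(-r*dt) * [p_u*2.069079 + p_m*10.024557 + p_d*15.951214] = 9.932557
  V(1,+0) = exp(-r*dt) * [p_u*0.000000 + p_m*2.069079 + p_d*10.024557] = 3.340637
  V(1,+1) = exp(-r*dt) * [p_u*0.000000 + p_m*0.000000 + p_d*2.069079] = 0.412942
  V(0,+0) = exp(-r*dt) * [p_u*0.412942 + p_m*3.340637 + p_d*9.932557] = 4.197050

Answer: Price = V(0,0) = 4.1970


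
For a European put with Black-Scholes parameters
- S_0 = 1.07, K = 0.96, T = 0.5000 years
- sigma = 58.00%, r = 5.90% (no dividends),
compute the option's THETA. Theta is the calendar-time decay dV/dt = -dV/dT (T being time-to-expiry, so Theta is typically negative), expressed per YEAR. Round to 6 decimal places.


d1 = 0.5414990642; d2 = 0.1313771312
phi(d1) = 0.3445385989; exp(-qT) = 1.0000000000; exp(-rT) = 0.9709308776
Theta = -S*exp(-qT)*phi(d1)*sigma/(2*sqrt(T)) + r*K*exp(-rT)*N(-d2) - q*S*exp(-qT)*N(-d1)
N(-d1) = 0.2940818212; N(-d2) = 0.4477384893; sqrt(T) = 0.7071067812
Term 1 = -1.0700 * 1.0000000000 * 0.3445385989 * 0.5800 / (2 * 0.7071067812) = -0.1511940347
Term 2 = 0.0590 * 0.9600 * 0.9709308776 * 0.4477384893 = 0.0246227178
Term 3 = 0 (no dividend yield, q = 0)
Theta = -0.1511940347 + (0.0246227178) + (0.0000000000) = -0.126571

Answer: Theta = -0.126571


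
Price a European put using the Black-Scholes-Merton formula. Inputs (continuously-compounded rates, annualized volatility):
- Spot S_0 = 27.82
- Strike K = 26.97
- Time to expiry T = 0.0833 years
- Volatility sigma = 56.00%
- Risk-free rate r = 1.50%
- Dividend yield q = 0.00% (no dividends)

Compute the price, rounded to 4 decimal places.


d1 = (ln(S/K) + (r - q + 0.5*sigma^2) * T) / (sigma * sqrt(T)) = 0.28053074
d2 = d1 - sigma * sqrt(T) = 0.11890500
exp(-rT) = 0.99875128; exp(-qT) = 1.00000000
P = K * exp(-rT) * N(-d2) - S_0 * exp(-qT) * N(-d1)
N(-d1) = 0.38953517; N(-d2) = 0.45267531
P = 26.9700 * 0.99875128 * 0.45267531 - 27.8200 * 1.00000000 * 0.38953517 = 1.3565

Answer: Price = 1.3565


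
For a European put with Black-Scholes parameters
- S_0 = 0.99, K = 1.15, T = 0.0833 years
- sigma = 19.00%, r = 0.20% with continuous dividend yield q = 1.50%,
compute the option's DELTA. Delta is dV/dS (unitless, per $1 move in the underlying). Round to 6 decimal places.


d1 = -2.7242697962; d2 = -2.7791071010
phi(d1) = 0.0097570859; exp(-qT) = 0.9987512803; exp(-rT) = 0.9998334139
N(-d1) = 0.9967778081
Delta = -exp(-qT) * N(-d1) = -0.9987512803 * 0.9967778081 = -0.995533

Answer: Delta = -0.995533


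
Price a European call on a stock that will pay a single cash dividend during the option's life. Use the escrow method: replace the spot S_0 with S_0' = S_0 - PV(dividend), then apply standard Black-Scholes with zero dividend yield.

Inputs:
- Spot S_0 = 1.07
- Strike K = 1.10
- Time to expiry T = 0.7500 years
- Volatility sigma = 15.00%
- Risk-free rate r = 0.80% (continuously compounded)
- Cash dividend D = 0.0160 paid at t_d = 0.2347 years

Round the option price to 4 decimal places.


PV(D) = D * exp(-r * t_d) = 0.0160 * 0.99812416 = 0.01596999
S_0' = S_0 - PV(D) = 1.0700 - 0.01596999 = 1.05403001
d1 = (ln(S_0'/K) + (r + sigma^2/2)*T) / (sigma*sqrt(T)) = -0.21748211
d2 = d1 - sigma*sqrt(T) = -0.34738592
exp(-rT) = 0.99401796
N(d1) = 0.41391633; N(d2) = 0.36415071
C = S_0' * N(d1) - K * exp(-rT) * N(d2) = 1.05403001 * 0.41391633 - 1.1000 * 0.99401796 * 0.36415071 = 0.0381

Answer: Price = 0.0381


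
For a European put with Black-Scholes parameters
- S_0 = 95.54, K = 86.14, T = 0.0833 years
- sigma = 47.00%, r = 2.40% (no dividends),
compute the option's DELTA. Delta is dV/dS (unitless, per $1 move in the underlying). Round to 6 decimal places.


d1 = 0.8460793601; d2 = 0.7104291850
phi(d1) = 0.2789106847; exp(-qT) = 1.0000000000; exp(-rT) = 0.9980027971
N(-d1) = 0.1987542370
Delta = -exp(-qT) * N(-d1) = -1.0000000000 * 0.1987542370 = -0.198754

Answer: Delta = -0.198754


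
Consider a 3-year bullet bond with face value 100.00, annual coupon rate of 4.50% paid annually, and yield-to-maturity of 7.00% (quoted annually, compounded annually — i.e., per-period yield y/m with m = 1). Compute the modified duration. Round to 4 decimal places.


Answer: Modified duration = 2.6803

Derivation:
Coupon per period c = face * coupon_rate / m = 4.500000
Periods per year m = 1; per-period yield y/m = 0.070000
Number of cashflows N = 3
Cashflows (t years, CF_t, discount factor 1/(1+y/m)^(m*t), PV):
  t = 1.0000: CF_t = 4.500000, DF = 0.934579, PV = 4.205607
  t = 2.0000: CF_t = 4.500000, DF = 0.873439, PV = 3.930474
  t = 3.0000: CF_t = 104.500000, DF = 0.816298, PV = 85.303128
Price P = sum_t PV_t = 93.439210
First compute Macaulay numerator sum_t t * PV_t:
  t * PV_t at t = 1.0000: 4.205607
  t * PV_t at t = 2.0000: 7.860949
  t * PV_t at t = 3.0000: 255.909384
Macaulay duration D = 267.975940 / 93.439210 = 2.867917
Modified duration = D / (1 + y/m) = 2.867917 / (1 + 0.070000) = 2.680297


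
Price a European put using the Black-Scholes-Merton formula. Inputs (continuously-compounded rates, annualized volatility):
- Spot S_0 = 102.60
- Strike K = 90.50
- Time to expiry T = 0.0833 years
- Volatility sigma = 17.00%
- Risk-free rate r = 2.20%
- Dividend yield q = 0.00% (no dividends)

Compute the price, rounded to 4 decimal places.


Answer: Price = 0.0070

Derivation:
d1 = (ln(S/K) + (r - q + 0.5*sigma^2) * T) / (sigma * sqrt(T)) = 2.61947376
d2 = d1 - sigma * sqrt(T) = 2.57040880
exp(-rT) = 0.99816908; exp(-qT) = 1.00000000
P = K * exp(-rT) * N(-d2) - S_0 * exp(-qT) * N(-d1)
N(-d1) = 0.00440328; N(-d2) = 0.00507893
P = 90.5000 * 0.99816908 * 0.00507893 - 102.6000 * 1.00000000 * 0.00440328 = 0.0070


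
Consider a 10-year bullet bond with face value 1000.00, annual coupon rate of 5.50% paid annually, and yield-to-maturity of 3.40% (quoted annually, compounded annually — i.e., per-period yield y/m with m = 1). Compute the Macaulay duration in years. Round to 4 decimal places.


Answer: Macaulay duration = 8.1325 years

Derivation:
Coupon per period c = face * coupon_rate / m = 55.000000
Periods per year m = 1; per-period yield y/m = 0.034000
Number of cashflows N = 10
Cashflows (t years, CF_t, discount factor 1/(1+y/m)^(m*t), PV):
  t = 1.0000: CF_t = 55.000000, DF = 0.967118, PV = 53.191489
  t = 2.0000: CF_t = 55.000000, DF = 0.935317, PV = 51.442446
  t = 3.0000: CF_t = 55.000000, DF = 0.904562, PV = 49.750915
  t = 4.0000: CF_t = 55.000000, DF = 0.874818, PV = 48.115005
  t = 5.0000: CF_t = 55.000000, DF = 0.846052, PV = 46.532887
  t = 6.0000: CF_t = 55.000000, DF = 0.818233, PV = 45.002792
  t = 7.0000: CF_t = 55.000000, DF = 0.791327, PV = 43.523010
  t = 8.0000: CF_t = 55.000000, DF = 0.765307, PV = 42.091885
  t = 9.0000: CF_t = 55.000000, DF = 0.740142, PV = 40.707820
  t = 10.0000: CF_t = 1055.000000, DF = 0.715805, PV = 755.174075
Price P = sum_t PV_t = 1175.532323
Macaulay numerator sum_t t * PV_t:
  t * PV_t at t = 1.0000: 53.191489
  t * PV_t at t = 2.0000: 102.884892
  t * PV_t at t = 3.0000: 149.252745
  t * PV_t at t = 4.0000: 192.460020
  t * PV_t at t = 5.0000: 232.664434
  t * PV_t at t = 6.0000: 270.016751
  t * PV_t at t = 7.0000: 304.661067
  t * PV_t at t = 8.0000: 336.735083
  t * PV_t at t = 9.0000: 366.370376
  t * PV_t at t = 10.0000: 7551.740746
Macaulay duration D = (sum_t t * PV_t) / P = 9559.977603 / 1175.532323 = 8.132467


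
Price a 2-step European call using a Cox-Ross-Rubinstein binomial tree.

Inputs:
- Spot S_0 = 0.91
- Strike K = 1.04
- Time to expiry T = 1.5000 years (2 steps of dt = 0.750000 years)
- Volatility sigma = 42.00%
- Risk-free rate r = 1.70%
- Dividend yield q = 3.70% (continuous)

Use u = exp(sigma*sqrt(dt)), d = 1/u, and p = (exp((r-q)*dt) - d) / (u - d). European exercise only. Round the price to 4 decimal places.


Answer: Price = V(0,0) = 0.1251

Derivation:
dt = T/N = 0.750000
u = exp(sigma*sqrt(dt)) = 1.438687; d = 1/u = 0.695078
p = (exp((r-q)*dt) - d) / (u - d) = 0.390035
Discount per step: exp(-r*dt) = 0.987331
Stock lattice S(k, i) with i counting down-moves:
  k=0: S(0,0) = 0.9100
  k=1: S(1,0) = 1.3092; S(1,1) = 0.6325
  k=2: S(2,0) = 1.8835; S(2,1) = 0.9100; S(2,2) = 0.4397
Terminal payoffs V(N, i) = max(S_T - K, 0):
  V(2,0) = 0.843536; V(2,1) = 0.000000; V(2,2) = 0.000000
Backward induction: V(k, i) = exp(-r*dt) * [p * V(k+1, i) + (1-p) * V(k+1, i+1)].
  V(1,0) = exp(-r*dt) * [p*0.843536 + (1-p)*0.000000] = 0.324841
  V(1,1) = exp(-r*dt) * [p*0.000000 + (1-p)*0.000000] = 0.000000
  V(0,0) = exp(-r*dt) * [p*0.324841 + (1-p)*0.000000] = 0.125094


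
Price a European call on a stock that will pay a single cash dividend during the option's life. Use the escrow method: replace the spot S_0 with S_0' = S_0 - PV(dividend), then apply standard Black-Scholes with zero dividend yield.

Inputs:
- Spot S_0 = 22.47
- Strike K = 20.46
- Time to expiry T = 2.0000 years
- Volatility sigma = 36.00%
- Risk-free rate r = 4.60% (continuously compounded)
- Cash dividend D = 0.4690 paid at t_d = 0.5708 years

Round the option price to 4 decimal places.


PV(D) = D * exp(-r * t_d) = 0.4690 * 0.97408491 = 0.45684582
S_0' = S_0 - PV(D) = 22.4700 - 0.45684582 = 22.01315418
d1 = (ln(S_0'/K) + (r + sigma^2/2)*T) / (sigma*sqrt(T)) = 0.57897988
d2 = d1 - sigma*sqrt(T) = 0.06986300
exp(-rT) = 0.91210515
N(d1) = 0.71869863; N(d2) = 0.52784865
C = S_0' * N(d1) - K * exp(-rT) * N(d2) = 22.01315418 * 0.71869863 - 20.4600 * 0.91210515 * 0.52784865 = 5.9703

Answer: Price = 5.9703


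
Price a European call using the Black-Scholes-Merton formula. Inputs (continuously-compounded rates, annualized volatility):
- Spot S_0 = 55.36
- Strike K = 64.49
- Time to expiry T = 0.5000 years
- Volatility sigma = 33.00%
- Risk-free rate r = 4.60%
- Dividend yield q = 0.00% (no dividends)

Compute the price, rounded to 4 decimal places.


d1 = (ln(S/K) + (r - q + 0.5*sigma^2) * T) / (sigma * sqrt(T)) = -0.43895416
d2 = d1 - sigma * sqrt(T) = -0.67229939
exp(-rT) = 0.97726248; exp(-qT) = 1.00000000
C = S_0 * exp(-qT) * N(d1) - K * exp(-rT) * N(d2)
N(d1) = 0.33034738; N(d2) = 0.25069656
C = 55.3600 * 1.00000000 * 0.33034738 - 64.4900 * 0.97726248 * 0.25069656 = 2.4882

Answer: Price = 2.4882


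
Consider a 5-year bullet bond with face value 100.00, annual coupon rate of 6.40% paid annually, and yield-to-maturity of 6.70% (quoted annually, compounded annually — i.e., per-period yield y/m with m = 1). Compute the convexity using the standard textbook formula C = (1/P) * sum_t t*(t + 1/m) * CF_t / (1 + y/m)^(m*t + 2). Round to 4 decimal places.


Answer: Convexity = 22.3745

Derivation:
Coupon per period c = face * coupon_rate / m = 6.400000
Periods per year m = 1; per-period yield y/m = 0.067000
Number of cashflows N = 5
Cashflows (t years, CF_t, discount factor 1/(1+y/m)^(m*t), PV):
  t = 1.0000: CF_t = 6.400000, DF = 0.937207, PV = 5.998126
  t = 2.0000: CF_t = 6.400000, DF = 0.878357, PV = 5.621486
  t = 3.0000: CF_t = 6.400000, DF = 0.823203, PV = 5.268497
  t = 4.0000: CF_t = 6.400000, DF = 0.771511, PV = 4.937673
  t = 5.0000: CF_t = 106.400000, DF = 0.723066, PV = 76.934216
Price P = sum_t PV_t = 98.759997
Convexity numerator sum_t t*(t + 1/m) * CF_t / (1+y/m)^(m*t + 2):
  t = 1.0000: term = 10.536993
  t = 2.0000: term = 29.626036
  t = 3.0000: term = 55.531464
  t = 4.0000: term = 86.740806
  t = 5.0000: term = 2027.271648
Convexity = (1/P) * sum = 2209.706948 / 98.759997 = 22.374514


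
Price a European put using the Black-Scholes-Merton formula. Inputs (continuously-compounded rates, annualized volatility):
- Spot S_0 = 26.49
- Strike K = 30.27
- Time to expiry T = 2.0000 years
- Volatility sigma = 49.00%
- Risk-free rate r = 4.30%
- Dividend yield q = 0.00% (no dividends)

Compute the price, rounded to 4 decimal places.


Answer: Price = 8.0128

Derivation:
d1 = (ln(S/K) + (r - q + 0.5*sigma^2) * T) / (sigma * sqrt(T)) = 0.27809526
d2 = d1 - sigma * sqrt(T) = -0.41486939
exp(-rT) = 0.91759423; exp(-qT) = 1.00000000
P = K * exp(-rT) * N(-d2) - S_0 * exp(-qT) * N(-d1)
N(-d1) = 0.39046962; N(-d2) = 0.66088124
P = 30.2700 * 0.91759423 * 0.66088124 - 26.4900 * 1.00000000 * 0.39046962 = 8.0128


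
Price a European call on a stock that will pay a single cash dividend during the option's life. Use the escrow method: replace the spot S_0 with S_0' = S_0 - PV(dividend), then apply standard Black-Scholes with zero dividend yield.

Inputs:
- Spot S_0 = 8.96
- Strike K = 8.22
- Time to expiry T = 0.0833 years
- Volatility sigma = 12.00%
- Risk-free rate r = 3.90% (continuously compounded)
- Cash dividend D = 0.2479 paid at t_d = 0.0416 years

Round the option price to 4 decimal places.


Answer: Price = 0.5236

Derivation:
PV(D) = D * exp(-r * t_d) = 0.2479 * 0.99837892 = 0.24749813
S_0' = S_0 - PV(D) = 8.9600 - 0.24749813 = 8.71250187
d1 = (ln(S_0'/K) + (r + sigma^2/2)*T) / (sigma*sqrt(T)) = 1.79121918
d2 = d1 - sigma*sqrt(T) = 1.75658509
exp(-rT) = 0.99675657
N(d1) = 0.96337094; N(d2) = 0.96050572
C = S_0' * N(d1) - K * exp(-rT) * N(d2) = 8.71250187 * 0.96337094 - 8.2200 * 0.99675657 * 0.96050572 = 0.5236


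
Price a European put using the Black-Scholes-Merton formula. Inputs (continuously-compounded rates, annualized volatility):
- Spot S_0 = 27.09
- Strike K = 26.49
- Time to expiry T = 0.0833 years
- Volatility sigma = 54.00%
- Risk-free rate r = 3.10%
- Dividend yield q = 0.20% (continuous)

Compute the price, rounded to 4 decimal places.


d1 = (ln(S/K) + (r - q + 0.5*sigma^2) * T) / (sigma * sqrt(T)) = 0.23713435
d2 = d1 - sigma * sqrt(T) = 0.08128096
exp(-rT) = 0.99742103; exp(-qT) = 0.99983341
P = K * exp(-rT) * N(-d2) - S_0 * exp(-qT) * N(-d1)
N(-d1) = 0.40627628; N(-d2) = 0.46760926
P = 26.4900 * 0.99742103 * 0.46760926 - 27.0900 * 0.99983341 * 0.40627628 = 1.3508

Answer: Price = 1.3508


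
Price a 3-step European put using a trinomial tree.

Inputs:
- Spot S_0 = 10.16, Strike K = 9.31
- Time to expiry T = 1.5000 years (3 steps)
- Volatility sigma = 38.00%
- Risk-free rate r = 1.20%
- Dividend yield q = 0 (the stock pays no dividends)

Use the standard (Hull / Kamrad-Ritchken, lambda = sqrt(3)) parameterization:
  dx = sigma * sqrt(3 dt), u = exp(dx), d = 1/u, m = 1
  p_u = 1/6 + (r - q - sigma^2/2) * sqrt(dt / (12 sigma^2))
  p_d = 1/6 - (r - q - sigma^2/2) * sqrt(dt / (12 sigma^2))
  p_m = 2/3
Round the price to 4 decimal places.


dt = T/N = 0.500000; dx = sigma*sqrt(3*dt) = 0.465403
u = exp(dx) = 1.592656; d = 1/u = 0.627882
p_u = 0.134329, p_m = 0.666667, p_d = 0.199004
Discount per step: exp(-r*dt) = 0.994018
Stock lattice S(k, j) with j the centered position index:
  k=0: S(0,+0) = 10.1600
  k=1: S(1,-1) = 6.3793; S(1,+0) = 10.1600; S(1,+1) = 16.1814
  k=2: S(2,-2) = 4.0054; S(2,-1) = 6.3793; S(2,+0) = 10.1600; S(2,+1) = 16.1814; S(2,+2) = 25.7714
  k=3: S(3,-3) = 2.5149; S(3,-2) = 4.0054; S(3,-1) = 6.3793; S(3,+0) = 10.1600; S(3,+1) = 16.1814; S(3,+2) = 25.7714; S(3,+3) = 41.0449
Terminal payoffs V(N, j) = max(K - S_T, 0):
  V(3,-3) = 6.795059; V(3,-2) = 5.304564; V(3,-1) = 2.930719; V(3,+0) = 0.000000; V(3,+1) = 0.000000; V(3,+2) = 0.000000; V(3,+3) = 0.000000
Backward induction: V(k, j) = exp(-r*dt) * [p_u * V(k+1, j+1) + p_m * V(k+1, j) + p_d * V(k+1, j-1)]
  V(2,-2) = exp(-r*dt) * [p_u*2.930719 + p_m*5.304564 + p_d*6.795059] = 5.250704
  V(2,-1) = exp(-r*dt) * [p_u*0.000000 + p_m*2.930719 + p_d*5.304564] = 2.991441
  V(2,+0) = exp(-r*dt) * [p_u*0.000000 + p_m*0.000000 + p_d*2.930719] = 0.579737
  V(2,+1) = exp(-r*dt) * [p_u*0.000000 + p_m*0.000000 + p_d*0.000000] = 0.000000
  V(2,+2) = exp(-r*dt) * [p_u*0.000000 + p_m*0.000000 + p_d*0.000000] = 0.000000
  V(1,-1) = exp(-r*dt) * [p_u*0.579737 + p_m*2.991441 + p_d*5.250704] = 3.098435
  V(1,+0) = exp(-r*dt) * [p_u*0.000000 + p_m*0.579737 + p_d*2.991441] = 0.975927
  V(1,+1) = exp(-r*dt) * [p_u*0.000000 + p_m*0.000000 + p_d*0.579737] = 0.114680
  V(0,+0) = exp(-r*dt) * [p_u*0.114680 + p_m*0.975927 + p_d*3.098435] = 1.274952

Answer: Price = V(0,0) = 1.2750


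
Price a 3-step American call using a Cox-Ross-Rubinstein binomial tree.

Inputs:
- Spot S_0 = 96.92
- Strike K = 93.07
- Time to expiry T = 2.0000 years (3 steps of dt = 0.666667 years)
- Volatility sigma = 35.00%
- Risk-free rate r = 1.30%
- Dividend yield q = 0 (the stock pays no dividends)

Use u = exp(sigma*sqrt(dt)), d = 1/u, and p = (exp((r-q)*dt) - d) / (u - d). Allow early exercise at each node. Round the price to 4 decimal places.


dt = T/N = 0.666667
u = exp(sigma*sqrt(dt)) = 1.330791; d = 1/u = 0.751433
p = (exp((r-q)*dt) - d) / (u - d) = 0.444063
Discount per step: exp(-r*dt) = 0.991371
Stock lattice S(k, i) with i counting down-moves:
  k=0: S(0,0) = 96.9200
  k=1: S(1,0) = 128.9803; S(1,1) = 72.8288
  k=2: S(2,0) = 171.6459; S(2,1) = 96.9200; S(2,2) = 54.7260
  k=3: S(3,0) = 228.4249; S(3,1) = 128.9803; S(3,2) = 72.8288; S(3,3) = 41.1229
Terminal payoffs V(N, i) = max(S_T - K, 0):
  V(3,0) = 135.354858; V(3,1) = 35.910303; V(3,2) = 0.000000; V(3,3) = 0.000000
Backward induction: V(k, i) = exp(-r*dt) * [p * V(k+1, i) + (1-p) * V(k+1, i+1)]; then take max(V_cont, immediate exercise) for American.
  V(2,0) = exp(-r*dt) * [p*135.354858 + (1-p)*35.910303] = 79.378999; exercise = 78.575877; V(2,0) = max -> 79.378999
  V(2,1) = exp(-r*dt) * [p*35.910303 + (1-p)*0.000000] = 15.808828; exercise = 3.850000; V(2,1) = max -> 15.808828
  V(2,2) = exp(-r*dt) * [p*0.000000 + (1-p)*0.000000] = 0.000000; exercise = 0.000000; V(2,2) = max -> 0.000000
  V(1,0) = exp(-r*dt) * [p*79.378999 + (1-p)*15.808828] = 43.657969; exercise = 35.910303; V(1,0) = max -> 43.657969
  V(1,1) = exp(-r*dt) * [p*15.808828 + (1-p)*0.000000] = 6.959536; exercise = 0.000000; V(1,1) = max -> 6.959536
  V(0,0) = exp(-r*dt) * [p*43.657969 + (1-p)*6.959536] = 23.055268; exercise = 3.850000; V(0,0) = max -> 23.055268

Answer: Price = V(0,0) = 23.0553


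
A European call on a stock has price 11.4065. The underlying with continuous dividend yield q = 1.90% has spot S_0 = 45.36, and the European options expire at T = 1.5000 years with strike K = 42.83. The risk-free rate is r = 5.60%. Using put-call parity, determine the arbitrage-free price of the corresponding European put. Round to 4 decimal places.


Answer: Put price = 6.7003

Derivation:
Put-call parity: C - P = S_0 * exp(-qT) - K * exp(-rT).
S_0 * exp(-qT) = 45.3600 * 0.97190229 = 44.08548806
K * exp(-rT) = 42.8300 * 0.91943126 = 39.37924070
P = C - S*exp(-qT) + K*exp(-rT)
P = 11.4065 - 44.08548806 + 39.37924070 = 6.7003


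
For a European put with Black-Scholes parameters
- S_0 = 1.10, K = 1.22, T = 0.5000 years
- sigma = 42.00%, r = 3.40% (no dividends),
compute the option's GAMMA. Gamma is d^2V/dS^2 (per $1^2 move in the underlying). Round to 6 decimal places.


Answer: Gamma = 1.208784

Derivation:
d1 = -0.1429051994; d2 = -0.4398900475
phi(d1) = 0.3948894285; exp(-qT) = 1.0000000000; exp(-rT) = 0.9831436846
Gamma = exp(-qT) * phi(d1) / (S * sigma * sqrt(T)) = 1.0000000000 * 0.3948894285 / (1.1000 * 0.4200 * 0.7071067812) = 1.208784


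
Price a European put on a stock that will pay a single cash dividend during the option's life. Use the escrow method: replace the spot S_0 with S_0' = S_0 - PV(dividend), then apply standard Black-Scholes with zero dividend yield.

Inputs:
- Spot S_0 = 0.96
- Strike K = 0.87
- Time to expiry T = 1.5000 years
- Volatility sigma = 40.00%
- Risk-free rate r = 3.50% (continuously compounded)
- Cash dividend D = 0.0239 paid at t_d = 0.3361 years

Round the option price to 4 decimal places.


PV(D) = D * exp(-r * t_d) = 0.0239 * 0.98830542 = 0.02362050
S_0' = S_0 - PV(D) = 0.9600 - 0.02362050 = 0.93637950
d1 = (ln(S_0'/K) + (r + sigma^2/2)*T) / (sigma*sqrt(T)) = 0.50220180
d2 = d1 - sigma*sqrt(T) = 0.01230385
exp(-rT) = 0.94885432
N(-d1) = 0.30776279; N(-d2) = 0.49509160
P = K * exp(-rT) * N(-d2) - S_0' * N(-d1) = 0.8700 * 0.94885432 * 0.49509160 - 0.93637950 * 0.30776279 = 0.1205

Answer: Price = 0.1205


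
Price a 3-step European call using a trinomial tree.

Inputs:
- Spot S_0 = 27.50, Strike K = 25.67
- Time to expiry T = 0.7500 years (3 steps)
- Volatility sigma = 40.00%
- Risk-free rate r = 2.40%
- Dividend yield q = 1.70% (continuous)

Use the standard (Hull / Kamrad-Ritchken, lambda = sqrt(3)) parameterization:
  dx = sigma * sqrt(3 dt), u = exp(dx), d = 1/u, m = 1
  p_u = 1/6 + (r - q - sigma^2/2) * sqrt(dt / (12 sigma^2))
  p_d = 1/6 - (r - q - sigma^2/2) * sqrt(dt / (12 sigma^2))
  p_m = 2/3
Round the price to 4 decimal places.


Answer: Price = V(0,0) = 4.5787

Derivation:
dt = T/N = 0.250000; dx = sigma*sqrt(3*dt) = 0.346410
u = exp(dx) = 1.413982; d = 1/u = 0.707222
p_u = 0.140325, p_m = 0.666667, p_d = 0.193008
Discount per step: exp(-r*dt) = 0.994018
Stock lattice S(k, j) with j the centered position index:
  k=0: S(0,+0) = 27.5000
  k=1: S(1,-1) = 19.4486; S(1,+0) = 27.5000; S(1,+1) = 38.8845
  k=2: S(2,-2) = 13.7545; S(2,-1) = 19.4486; S(2,+0) = 27.5000; S(2,+1) = 38.8845; S(2,+2) = 54.9820
  k=3: S(3,-3) = 9.7275; S(3,-2) = 13.7545; S(3,-1) = 19.4486; S(3,+0) = 27.5000; S(3,+1) = 38.8845; S(3,+2) = 54.9820; S(3,+3) = 77.7436
Terminal payoffs V(N, j) = max(S_T - K, 0):
  V(3,-3) = 0.000000; V(3,-2) = 0.000000; V(3,-1) = 0.000000; V(3,+0) = 1.830000; V(3,+1) = 13.214518; V(3,+2) = 29.312026; V(3,+3) = 52.073620
Backward induction: V(k, j) = exp(-r*dt) * [p_u * V(k+1, j+1) + p_m * V(k+1, j) + p_d * V(k+1, j-1)]
  V(2,-2) = exp(-r*dt) * [p_u*0.000000 + p_m*0.000000 + p_d*0.000000] = 0.000000
  V(2,-1) = exp(-r*dt) * [p_u*1.830000 + p_m*0.000000 + p_d*0.000000] = 0.255259
  V(2,+0) = exp(-r*dt) * [p_u*13.214518 + p_m*1.830000 + p_d*0.000000] = 3.055937
  V(2,+1) = exp(-r*dt) * [p_u*29.312026 + p_m*13.214518 + p_d*1.830000] = 13.196677
  V(2,+2) = exp(-r*dt) * [p_u*52.073620 + p_m*29.312026 + p_d*13.214518] = 29.223229
  V(1,-1) = exp(-r*dt) * [p_u*3.055937 + p_m*0.255259 + p_d*0.000000] = 0.595414
  V(1,+0) = exp(-r*dt) * [p_u*13.196677 + p_m*3.055937 + p_d*0.255259] = 3.914824
  V(1,+1) = exp(-r*dt) * [p_u*29.223229 + p_m*13.196677 + p_d*3.055937] = 13.407670
  V(0,+0) = exp(-r*dt) * [p_u*13.407670 + p_m*3.914824 + p_d*0.595414] = 4.578680


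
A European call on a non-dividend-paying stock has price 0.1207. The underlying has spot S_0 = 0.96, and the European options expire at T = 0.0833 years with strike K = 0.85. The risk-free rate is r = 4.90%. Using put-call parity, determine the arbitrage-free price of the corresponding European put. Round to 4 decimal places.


Answer: Put price = 0.0072

Derivation:
Put-call parity: C - P = S_0 * exp(-qT) - K * exp(-rT).
S_0 * exp(-qT) = 0.9600 * 1.00000000 = 0.96000000
K * exp(-rT) = 0.8500 * 0.99592662 = 0.84653763
P = C - S*exp(-qT) + K*exp(-rT)
P = 0.1207 - 0.96000000 + 0.84653763 = 0.0072
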